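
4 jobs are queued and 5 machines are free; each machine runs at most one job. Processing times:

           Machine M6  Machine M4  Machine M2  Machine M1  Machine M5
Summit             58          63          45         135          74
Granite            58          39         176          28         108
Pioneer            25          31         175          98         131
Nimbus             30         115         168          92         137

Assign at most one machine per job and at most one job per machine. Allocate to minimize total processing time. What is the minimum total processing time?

Optimal: Summit→Machine M2 (45 min), Granite→Machine M1 (28 min), Pioneer→Machine M4 (31 min), Nimbus→Machine M6 (30 min) — total 45+28+31+30 = 134 min.
Row-greedy (each job in turn takes its cheapest remaining machine) gives 213 min, worse by 79.

Min total: 134 min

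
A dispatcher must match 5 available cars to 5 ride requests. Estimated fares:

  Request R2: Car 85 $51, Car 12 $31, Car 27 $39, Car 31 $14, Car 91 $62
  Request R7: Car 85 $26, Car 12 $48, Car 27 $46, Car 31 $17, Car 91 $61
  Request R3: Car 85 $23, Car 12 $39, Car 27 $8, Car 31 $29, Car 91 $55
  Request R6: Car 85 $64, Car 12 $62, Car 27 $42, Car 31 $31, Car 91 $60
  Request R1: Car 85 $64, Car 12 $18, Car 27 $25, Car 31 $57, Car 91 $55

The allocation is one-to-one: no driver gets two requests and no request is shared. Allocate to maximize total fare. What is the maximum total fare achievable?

Maximum total: $271

Optimal: Car 85→Request R2 ($51), Car 12→Request R6 ($62), Car 27→Request R7 ($46), Car 31→Request R1 ($57), Car 91→Request R3 ($55) — total 51+62+46+57+55 = $271.
Column-greedy (each request in turn goes to its best remaining driver) gives $228, worse by 43.
Next-best assignment: Car 85→Request R6, Car 12→Request R3, Car 27→Request R7, Car 31→Request R1, Car 91→Request R2 = $268.
Swapping Car 12↔Car 91 (Car 12→Request R3 $39, Car 91→Request R6 $60) loses 18.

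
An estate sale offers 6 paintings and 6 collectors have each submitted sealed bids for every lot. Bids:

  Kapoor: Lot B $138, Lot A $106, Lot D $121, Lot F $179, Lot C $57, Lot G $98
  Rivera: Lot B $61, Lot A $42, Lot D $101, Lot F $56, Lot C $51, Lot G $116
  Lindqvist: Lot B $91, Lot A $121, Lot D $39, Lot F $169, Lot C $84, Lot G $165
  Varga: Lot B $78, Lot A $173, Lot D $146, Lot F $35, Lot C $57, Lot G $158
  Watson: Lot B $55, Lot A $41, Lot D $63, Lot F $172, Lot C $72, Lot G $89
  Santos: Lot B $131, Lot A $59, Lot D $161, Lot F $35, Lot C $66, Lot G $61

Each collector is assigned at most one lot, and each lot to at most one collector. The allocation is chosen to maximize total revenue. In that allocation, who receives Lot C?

Rivera receives Lot C.

Optimal: Kapoor→Lot B ($138), Rivera→Lot C ($51), Lindqvist→Lot G ($165), Varga→Lot A ($173), Watson→Lot F ($172), Santos→Lot D ($161) — total 138+51+165+173+172+161 = $860.
Max-entry greedy (repeatedly take the single best remaining cell) gives $811, worse by 49.
No other one-to-one assignment exceeds $860.
Rivera's own top lot is Lot G ($116), but forcing Rivera→Lot G and reassigning the rest optimally gives only $844 — worse by 16.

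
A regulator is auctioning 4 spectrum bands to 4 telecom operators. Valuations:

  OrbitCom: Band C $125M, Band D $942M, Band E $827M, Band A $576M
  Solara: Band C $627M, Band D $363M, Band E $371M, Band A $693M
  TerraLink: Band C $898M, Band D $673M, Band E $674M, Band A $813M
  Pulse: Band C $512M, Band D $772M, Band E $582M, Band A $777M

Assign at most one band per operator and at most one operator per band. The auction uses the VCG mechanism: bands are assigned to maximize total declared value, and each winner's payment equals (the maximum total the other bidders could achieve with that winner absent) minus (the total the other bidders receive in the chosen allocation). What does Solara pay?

Solara pays $120M.

Efficient allocation: OrbitCom→Band E ($827M), Solara→Band A ($693M), TerraLink→Band C ($898M), Pulse→Band D ($772M); total welfare W = $3190M.
Solara receives Band A at value $693M, so the others get W − 693 = $2497M.
Without Solara: best allocation of the remaining 3 bidders over all 4 bands is OrbitCom→Band D ($942M), TerraLink→Band C ($898M), Pulse→Band A ($777M), total $2617M.
VCG payment = (others' best without Solara) − (others' welfare with Solara) = 2617 − 2497 = $120M.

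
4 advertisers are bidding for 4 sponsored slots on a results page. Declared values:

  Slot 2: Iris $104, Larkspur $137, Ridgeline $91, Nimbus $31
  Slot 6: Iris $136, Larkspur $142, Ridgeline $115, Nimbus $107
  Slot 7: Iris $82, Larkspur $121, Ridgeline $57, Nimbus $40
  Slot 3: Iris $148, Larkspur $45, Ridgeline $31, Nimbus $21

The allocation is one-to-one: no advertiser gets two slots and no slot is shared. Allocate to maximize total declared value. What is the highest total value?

Treat this as an assignment problem: match each advertiser to one slot.
Optimal: Iris→Slot 3 ($148), Larkspur→Slot 7 ($121), Ridgeline→Slot 2 ($91), Nimbus→Slot 6 ($107) — total 148+121+91+107 = $467.
Next-best assignment: Iris→Slot 3, Larkspur→Slot 2, Ridgeline→Slot 7, Nimbus→Slot 6 = $449.
Swapping Ridgeline↔Nimbus (Ridgeline→Slot 6 $115, Nimbus→Slot 2 $31) loses 52.
Checked against all permutations: $467 is optimal.

Max total: $467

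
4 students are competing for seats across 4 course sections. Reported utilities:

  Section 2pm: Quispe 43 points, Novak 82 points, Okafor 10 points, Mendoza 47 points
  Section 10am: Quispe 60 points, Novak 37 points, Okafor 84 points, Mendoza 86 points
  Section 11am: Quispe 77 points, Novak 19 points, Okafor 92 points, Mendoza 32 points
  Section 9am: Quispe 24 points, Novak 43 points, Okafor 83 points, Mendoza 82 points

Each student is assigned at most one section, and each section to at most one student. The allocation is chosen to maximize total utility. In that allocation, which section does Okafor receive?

Optimal: Quispe→Section 11am (77 points), Novak→Section 2pm (82 points), Okafor→Section 9am (83 points), Mendoza→Section 10am (86 points) — total 77+82+83+86 = 328 points.
Column-greedy (each section in turn goes to its best remaining student) gives 284 points, worse by 44.
Every other assignment is strictly worse.
Okafor's own top section is Section 11am (92 points), but forcing Okafor→Section 11am and reassigning the rest optimally gives only 316 points — worse by 12.

Okafor receives Section 9am.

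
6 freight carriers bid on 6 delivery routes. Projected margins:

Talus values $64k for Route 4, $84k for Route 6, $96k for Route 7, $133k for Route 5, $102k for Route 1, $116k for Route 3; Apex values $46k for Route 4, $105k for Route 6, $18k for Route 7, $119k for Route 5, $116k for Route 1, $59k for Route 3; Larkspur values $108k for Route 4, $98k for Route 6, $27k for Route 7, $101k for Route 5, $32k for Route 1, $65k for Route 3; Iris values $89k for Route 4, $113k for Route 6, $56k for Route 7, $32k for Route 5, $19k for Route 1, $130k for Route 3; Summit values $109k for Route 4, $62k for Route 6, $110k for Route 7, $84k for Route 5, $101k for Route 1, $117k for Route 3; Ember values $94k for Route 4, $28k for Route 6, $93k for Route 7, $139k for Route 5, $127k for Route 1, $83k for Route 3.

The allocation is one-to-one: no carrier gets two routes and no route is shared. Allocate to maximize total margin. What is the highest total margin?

Max total: $713k

Optimal: Talus→Route 5 ($133k), Apex→Route 6 ($105k), Larkspur→Route 4 ($108k), Iris→Route 3 ($130k), Summit→Route 7 ($110k), Ember→Route 1 ($127k) — total 133+105+108+130+110+127 = $713k.
Max-entry greedy (repeatedly take the single best remaining cell) gives $687k, worse by 26.
Next-best assignment: Talus→Route 3, Apex→Route 1, Larkspur→Route 4, Iris→Route 6, Summit→Route 7, Ember→Route 5 = $702k.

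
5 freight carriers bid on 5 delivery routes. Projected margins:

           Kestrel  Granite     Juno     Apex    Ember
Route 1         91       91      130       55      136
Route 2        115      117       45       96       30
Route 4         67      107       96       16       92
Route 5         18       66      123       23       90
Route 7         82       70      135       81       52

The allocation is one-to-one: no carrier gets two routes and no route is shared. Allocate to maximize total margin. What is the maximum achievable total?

Optimal: Kestrel→Route 2 ($115k), Granite→Route 4 ($107k), Juno→Route 5 ($123k), Apex→Route 7 ($81k), Ember→Route 1 ($136k) — total 115+107+123+81+136 = $562k.

Maximum total: $562k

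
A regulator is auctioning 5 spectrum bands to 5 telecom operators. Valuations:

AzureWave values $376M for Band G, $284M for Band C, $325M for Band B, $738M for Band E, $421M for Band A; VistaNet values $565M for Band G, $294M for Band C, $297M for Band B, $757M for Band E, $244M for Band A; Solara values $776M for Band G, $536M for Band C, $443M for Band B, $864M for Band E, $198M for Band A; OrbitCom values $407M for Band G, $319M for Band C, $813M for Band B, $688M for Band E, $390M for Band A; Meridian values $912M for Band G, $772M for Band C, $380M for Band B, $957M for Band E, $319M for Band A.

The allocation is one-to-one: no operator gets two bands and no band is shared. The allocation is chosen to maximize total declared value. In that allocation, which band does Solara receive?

Treat this as an assignment problem: match each operator to one band.
Optimal: AzureWave→Band A ($421M), VistaNet→Band E ($757M), Solara→Band G ($776M), OrbitCom→Band B ($813M), Meridian→Band C ($772M) — total 421+757+776+813+772 = $3539M.
Max-entry greedy (repeatedly take the single best remaining cell) gives $3261M, worse by 278.
Every other assignment is strictly worse.
Solara's own top band is Band E ($864M), but forcing Solara→Band E and reassigning the rest optimally gives only $3435M — worse by 104.

Solara receives Band G.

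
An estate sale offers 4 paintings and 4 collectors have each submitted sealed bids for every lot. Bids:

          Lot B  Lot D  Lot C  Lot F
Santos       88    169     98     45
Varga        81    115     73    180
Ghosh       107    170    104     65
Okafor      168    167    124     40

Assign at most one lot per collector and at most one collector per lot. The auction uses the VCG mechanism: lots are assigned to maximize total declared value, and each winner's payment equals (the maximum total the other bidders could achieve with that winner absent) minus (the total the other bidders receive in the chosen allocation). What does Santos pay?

Efficient allocation: Santos→Lot D ($169), Varga→Lot F ($180), Ghosh→Lot C ($104), Okafor→Lot B ($168); total welfare W = $621.
Santos receives Lot D at value $169, so the others get W − 169 = $452.
Without Santos: best allocation of the remaining 3 bidders over all 4 lots is Varga→Lot F ($180), Ghosh→Lot D ($170), Okafor→Lot B ($168), total $518.
VCG payment = (others' best without Santos) − (others' welfare with Santos) = 518 − 452 = $66.

Santos pays $66.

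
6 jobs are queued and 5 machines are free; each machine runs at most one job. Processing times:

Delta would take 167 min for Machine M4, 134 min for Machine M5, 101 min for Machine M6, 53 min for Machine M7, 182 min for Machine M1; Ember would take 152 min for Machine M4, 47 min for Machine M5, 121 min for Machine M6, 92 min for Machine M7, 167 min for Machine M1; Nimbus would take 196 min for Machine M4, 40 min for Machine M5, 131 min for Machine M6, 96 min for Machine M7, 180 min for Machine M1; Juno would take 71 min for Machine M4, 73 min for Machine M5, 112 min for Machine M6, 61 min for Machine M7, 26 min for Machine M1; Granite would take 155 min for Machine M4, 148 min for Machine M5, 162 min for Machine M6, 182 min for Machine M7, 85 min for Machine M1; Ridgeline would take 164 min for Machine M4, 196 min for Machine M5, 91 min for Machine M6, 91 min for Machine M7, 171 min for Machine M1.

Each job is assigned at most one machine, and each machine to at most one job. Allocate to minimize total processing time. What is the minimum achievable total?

This is a one-to-one assignment (minimum-cost bipartite matching).
Optimal: Juno→Machine M4 (71 min), Nimbus→Machine M5 (40 min), Ridgeline→Machine M6 (91 min), Delta→Machine M7 (53 min), Granite→Machine M1 (85 min) — total 71+40+91+53+85 = 340 min.
Row-greedy (each job in turn takes its cheapest remaining machine) gives 412 min, worse by 72.
Next-best assignment: Juno→Machine M4, Ember→Machine M5, Ridgeline→Machine M6, Delta→Machine M7, Granite→Machine M1 = 347 min.
Swapping Delta↔Ridgeline (Delta→Machine M6 101 min, Ridgeline→Machine M7 91 min) adds 48.

Minimum total: 340 min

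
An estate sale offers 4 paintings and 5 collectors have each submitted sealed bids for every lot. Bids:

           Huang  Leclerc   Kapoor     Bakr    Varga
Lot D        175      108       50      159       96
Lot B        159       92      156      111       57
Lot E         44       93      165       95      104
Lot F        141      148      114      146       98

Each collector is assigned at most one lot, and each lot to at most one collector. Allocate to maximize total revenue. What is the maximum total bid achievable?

Max total: $631

Optimal: Bakr→Lot D ($159), Huang→Lot B ($159), Kapoor→Lot E ($165), Leclerc→Lot F ($148) — total 159+159+165+148 = $631.
Next-best assignment: Huang→Lot D, Bakr→Lot B, Kapoor→Lot E, Leclerc→Lot F = $599.
Swapping Leclerc↔Kapoor (Leclerc→Lot E $93, Kapoor→Lot F $114) loses 106.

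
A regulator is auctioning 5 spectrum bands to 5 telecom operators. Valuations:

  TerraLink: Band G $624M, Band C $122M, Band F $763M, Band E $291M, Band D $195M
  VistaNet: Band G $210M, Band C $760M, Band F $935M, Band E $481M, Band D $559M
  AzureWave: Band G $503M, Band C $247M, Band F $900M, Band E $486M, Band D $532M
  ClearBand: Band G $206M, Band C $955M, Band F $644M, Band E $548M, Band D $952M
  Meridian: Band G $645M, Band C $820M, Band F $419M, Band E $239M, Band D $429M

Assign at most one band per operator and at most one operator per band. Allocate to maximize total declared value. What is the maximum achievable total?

Maximum total: $3817M

Optimal: TerraLink→Band G ($624M), VistaNet→Band F ($935M), AzureWave→Band E ($486M), ClearBand→Band D ($952M), Meridian→Band C ($820M) — total 624+935+486+952+820 = $3817M.
Row-greedy (each operator in turn takes its best remaining band) gives $3248M, worse by 569.
Swapping TerraLink↔VistaNet (TerraLink→Band F $763M, VistaNet→Band G $210M) loses 586.
Every other assignment is strictly worse.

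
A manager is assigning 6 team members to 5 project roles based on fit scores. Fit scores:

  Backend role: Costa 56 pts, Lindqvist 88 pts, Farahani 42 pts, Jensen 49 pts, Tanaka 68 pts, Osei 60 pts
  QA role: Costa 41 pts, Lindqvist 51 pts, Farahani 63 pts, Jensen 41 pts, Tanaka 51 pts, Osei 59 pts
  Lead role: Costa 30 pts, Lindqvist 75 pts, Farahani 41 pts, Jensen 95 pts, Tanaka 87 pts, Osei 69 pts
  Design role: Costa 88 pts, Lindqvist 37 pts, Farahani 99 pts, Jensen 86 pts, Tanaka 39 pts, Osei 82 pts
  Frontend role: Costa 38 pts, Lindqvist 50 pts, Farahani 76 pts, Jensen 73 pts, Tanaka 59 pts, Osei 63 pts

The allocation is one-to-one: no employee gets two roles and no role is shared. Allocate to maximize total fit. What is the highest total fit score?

Optimal: Lindqvist→Backend role (88 pts), Osei→QA role (59 pts), Jensen→Lead role (95 pts), Costa→Design role (88 pts), Farahani→Frontend role (76 pts) — total 88+59+95+88+76 = 406 pts.
Row-greedy (each employee in turn takes its best remaining role) gives 398 pts, worse by 8.

Maximum total: 406 pts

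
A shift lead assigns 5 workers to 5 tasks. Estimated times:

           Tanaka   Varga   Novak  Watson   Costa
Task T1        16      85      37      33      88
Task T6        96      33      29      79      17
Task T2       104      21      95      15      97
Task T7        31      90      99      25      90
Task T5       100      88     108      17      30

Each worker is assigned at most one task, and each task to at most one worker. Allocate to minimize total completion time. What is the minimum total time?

Optimal: Tanaka→Task T1 (16 min), Varga→Task T2 (21 min), Novak→Task T6 (29 min), Watson→Task T7 (25 min), Costa→Task T5 (30 min) — total 16+21+29+25+30 = 121 min.
Column-greedy (each task in turn goes to its cheapest remaining worker) gives 246 min, worse by 125.
Every other assignment is strictly worse.

Min total: 121 min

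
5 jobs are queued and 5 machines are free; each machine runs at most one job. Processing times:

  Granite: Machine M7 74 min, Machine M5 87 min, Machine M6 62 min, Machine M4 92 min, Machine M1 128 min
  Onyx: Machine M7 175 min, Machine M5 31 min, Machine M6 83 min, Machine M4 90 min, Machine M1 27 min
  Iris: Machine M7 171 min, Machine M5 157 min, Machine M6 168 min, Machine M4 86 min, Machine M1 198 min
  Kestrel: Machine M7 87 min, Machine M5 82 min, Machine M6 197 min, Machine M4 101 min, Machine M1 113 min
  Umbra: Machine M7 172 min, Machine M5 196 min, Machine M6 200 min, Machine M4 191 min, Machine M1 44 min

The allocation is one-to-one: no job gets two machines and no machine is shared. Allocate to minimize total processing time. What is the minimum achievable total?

Minimum total: 310 min

This is the linear assignment problem.
Optimal: Granite→Machine M6 (62 min), Onyx→Machine M5 (31 min), Iris→Machine M4 (86 min), Kestrel→Machine M7 (87 min), Umbra→Machine M1 (44 min) — total 62+31+86+87+44 = 310 min.
Min-entry greedy (repeatedly take the single cheapest remaining cell) gives 429 min, worse by 119.
Next-best assignment: Granite→Machine M7, Onyx→Machine M6, Iris→Machine M4, Kestrel→Machine M5, Umbra→Machine M1 = 369 min.
Swapping Iris↔Granite (Iris→Machine M6 168 min, Granite→Machine M4 92 min) adds 112.
No other one-to-one assignment undercuts 310 min.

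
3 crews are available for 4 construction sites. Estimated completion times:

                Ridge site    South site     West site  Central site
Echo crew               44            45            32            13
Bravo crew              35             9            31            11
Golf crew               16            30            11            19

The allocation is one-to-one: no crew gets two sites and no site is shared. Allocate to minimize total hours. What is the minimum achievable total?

Min total: 33 hours

This is a one-to-one assignment (minimum-cost bipartite matching).
Optimal: Echo crew→Central site (13 hours), Bravo crew→South site (9 hours), Golf crew→West site (11 hours) — total 13+9+11 = 33 hours.
Column-greedy (each site in turn goes to its cheapest remaining crew) gives 57 hours, worse by 24.
Next-best assignment: Echo crew→Central site, Bravo crew→South site, Golf crew→Ridge site = 38 hours.
No other one-to-one assignment undercuts 33 hours.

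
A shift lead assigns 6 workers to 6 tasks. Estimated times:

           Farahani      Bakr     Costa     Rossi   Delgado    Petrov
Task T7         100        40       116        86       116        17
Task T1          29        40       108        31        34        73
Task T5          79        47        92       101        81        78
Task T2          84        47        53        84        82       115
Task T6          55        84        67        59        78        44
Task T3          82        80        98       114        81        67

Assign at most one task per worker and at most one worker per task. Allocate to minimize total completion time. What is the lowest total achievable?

Min total: 284 min

Optimal: Farahani→Task T6 (55 min), Bakr→Task T5 (47 min), Costa→Task T2 (53 min), Rossi→Task T1 (31 min), Delgado→Task T3 (81 min), Petrov→Task T7 (17 min) — total 55+47+53+31+81+17 = 284 min.
Row-greedy (each worker in turn takes its cheapest remaining task) gives 329 min, worse by 45.
Next-best assignment: Farahani→Task T1, Bakr→Task T5, Costa→Task T2, Rossi→Task T6, Delgado→Task T3, Petrov→Task T7 = 286 min.
Swapping Petrov↔Bakr (Petrov→Task T5 78 min, Bakr→Task T7 40 min) adds 54.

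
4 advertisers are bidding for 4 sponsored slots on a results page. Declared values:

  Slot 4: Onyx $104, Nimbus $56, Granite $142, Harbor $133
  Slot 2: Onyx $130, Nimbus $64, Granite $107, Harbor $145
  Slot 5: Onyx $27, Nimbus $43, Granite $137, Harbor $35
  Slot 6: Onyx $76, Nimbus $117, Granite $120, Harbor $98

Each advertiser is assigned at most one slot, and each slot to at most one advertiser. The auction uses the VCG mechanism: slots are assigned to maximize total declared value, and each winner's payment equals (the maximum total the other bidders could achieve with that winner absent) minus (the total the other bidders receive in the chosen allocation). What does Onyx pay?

Efficient allocation: Onyx→Slot 2 ($130), Nimbus→Slot 6 ($117), Granite→Slot 5 ($137), Harbor→Slot 4 ($133); total welfare W = $517.
Onyx receives Slot 2 at value $130, so the others get W − 130 = $387.
Without Onyx: best allocation of the remaining 3 bidders over all 4 slots is Nimbus→Slot 6 ($117), Granite→Slot 4 ($142), Harbor→Slot 2 ($145), total $404.
VCG payment = (others' best without Onyx) − (others' welfare with Onyx) = 404 − 387 = $17.

Onyx pays $17.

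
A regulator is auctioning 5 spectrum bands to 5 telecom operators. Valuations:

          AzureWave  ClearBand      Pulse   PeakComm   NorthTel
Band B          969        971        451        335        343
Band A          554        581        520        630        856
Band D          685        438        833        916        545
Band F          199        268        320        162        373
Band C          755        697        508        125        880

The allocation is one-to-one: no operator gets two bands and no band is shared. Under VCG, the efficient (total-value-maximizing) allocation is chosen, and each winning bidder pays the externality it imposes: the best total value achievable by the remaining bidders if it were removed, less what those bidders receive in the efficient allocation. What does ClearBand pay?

Efficient allocation: AzureWave→Band C ($755M), ClearBand→Band B ($971M), Pulse→Band F ($320M), PeakComm→Band D ($916M), NorthTel→Band A ($856M); total welfare W = $3818M.
ClearBand receives Band B at value $971M, so the others get W − 971 = $2847M.
Without ClearBand: best allocation of the remaining 4 bidders over all 5 bands is AzureWave→Band B ($969M), Pulse→Band D ($833M), PeakComm→Band A ($630M), NorthTel→Band C ($880M), total $3312M.
VCG payment = (others' best without ClearBand) − (others' welfare with ClearBand) = 3312 − 2847 = $465M.

ClearBand pays $465M.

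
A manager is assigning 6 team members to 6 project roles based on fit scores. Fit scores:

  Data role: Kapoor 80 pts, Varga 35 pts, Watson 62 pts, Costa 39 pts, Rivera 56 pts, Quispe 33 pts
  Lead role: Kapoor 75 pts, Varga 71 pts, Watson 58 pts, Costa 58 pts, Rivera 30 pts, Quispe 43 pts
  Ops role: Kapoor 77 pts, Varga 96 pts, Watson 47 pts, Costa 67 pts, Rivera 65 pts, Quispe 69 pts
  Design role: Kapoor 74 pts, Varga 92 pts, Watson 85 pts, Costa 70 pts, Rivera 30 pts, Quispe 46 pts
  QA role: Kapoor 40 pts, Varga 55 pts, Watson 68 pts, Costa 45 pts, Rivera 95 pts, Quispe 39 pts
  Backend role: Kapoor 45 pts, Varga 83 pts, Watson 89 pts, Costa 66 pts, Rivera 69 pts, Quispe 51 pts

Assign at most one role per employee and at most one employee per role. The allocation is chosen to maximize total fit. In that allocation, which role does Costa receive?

Costa receives Lead role.

This is a one-to-one assignment (maximum-weight bipartite matching).
Optimal: Kapoor→Data role (80 pts), Varga→Design role (92 pts), Watson→Backend role (89 pts), Costa→Lead role (58 pts), Rivera→QA role (95 pts), Quispe→Ops role (69 pts) — total 80+92+89+58+95+69 = 483 pts.
Column-greedy (each role in turn goes to its best remaining employee) gives 466 pts, worse by 17.
Costa's own top role is Design role (70 pts), but forcing Costa→Design role and reassigning the rest optimally gives only 474 pts — worse by 9.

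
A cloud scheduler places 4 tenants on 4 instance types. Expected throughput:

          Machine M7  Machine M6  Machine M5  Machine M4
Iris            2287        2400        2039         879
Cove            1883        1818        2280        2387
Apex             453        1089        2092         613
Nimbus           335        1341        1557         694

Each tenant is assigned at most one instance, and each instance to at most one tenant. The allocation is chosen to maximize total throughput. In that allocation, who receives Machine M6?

Nimbus receives Machine M6.

Optimal: Iris→Machine M7 (2287 ops/s), Cove→Machine M4 (2387 ops/s), Apex→Machine M5 (2092 ops/s), Nimbus→Machine M6 (1341 ops/s) — total 2287+2387+2092+1341 = 8107 ops/s.
Row-greedy (each tenant in turn takes its best remaining instance) gives 7214 ops/s, worse by 893.
Nimbus's own top instance is Machine M5 (1557 ops/s), but forcing Nimbus→Machine M5 and reassigning the rest optimally gives only 7320 ops/s — worse by 787.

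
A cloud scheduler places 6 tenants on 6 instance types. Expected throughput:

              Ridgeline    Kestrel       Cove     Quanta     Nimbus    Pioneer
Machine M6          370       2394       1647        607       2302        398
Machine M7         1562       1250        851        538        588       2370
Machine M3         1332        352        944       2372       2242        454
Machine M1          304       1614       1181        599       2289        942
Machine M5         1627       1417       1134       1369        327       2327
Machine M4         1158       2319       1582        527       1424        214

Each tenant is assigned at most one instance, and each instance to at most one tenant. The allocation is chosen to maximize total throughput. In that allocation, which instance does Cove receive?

Cove receives Machine M4.

Treat this as an assignment problem: match each tenant to one instance.
Optimal: Ridgeline→Machine M5 (1627 ops/s), Kestrel→Machine M6 (2394 ops/s), Cove→Machine M4 (1582 ops/s), Quanta→Machine M3 (2372 ops/s), Nimbus→Machine M1 (2289 ops/s), Pioneer→Machine M7 (2370 ops/s) — total 1627+2394+1582+2372+2289+2370 = 12634 ops/s.
Next-best assignment: Ridgeline→Machine M5, Kestrel→Machine M4, Cove→Machine M6, Quanta→Machine M3, Nimbus→Machine M1, Pioneer→Machine M7 = 12624 ops/s.
Swapping Quanta↔Pioneer (Quanta→Machine M7 538 ops/s, Pioneer→Machine M3 454 ops/s) loses 3750.
Cove's own top instance is Machine M6 (1647 ops/s), but forcing Cove→Machine M6 and reassigning the rest optimally gives only 12624 ops/s — worse by 10.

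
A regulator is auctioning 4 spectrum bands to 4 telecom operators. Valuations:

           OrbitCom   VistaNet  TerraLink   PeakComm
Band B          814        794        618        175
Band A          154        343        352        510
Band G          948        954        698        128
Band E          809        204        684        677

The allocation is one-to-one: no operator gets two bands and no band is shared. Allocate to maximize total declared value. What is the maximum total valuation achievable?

Optimal: OrbitCom→Band B ($814M), VistaNet→Band G ($954M), TerraLink→Band E ($684M), PeakComm→Band A ($510M) — total 814+954+684+510 = $2962M.
Next-best assignment: OrbitCom→Band G, VistaNet→Band B, TerraLink→Band E, PeakComm→Band A = $2936M.

Max total: $2962M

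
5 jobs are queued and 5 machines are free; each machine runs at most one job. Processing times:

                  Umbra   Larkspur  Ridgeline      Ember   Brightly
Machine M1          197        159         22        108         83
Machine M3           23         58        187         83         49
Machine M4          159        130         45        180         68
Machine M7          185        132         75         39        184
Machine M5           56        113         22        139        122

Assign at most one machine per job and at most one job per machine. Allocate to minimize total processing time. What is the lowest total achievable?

Min total: 243 min

Optimal: Umbra→Machine M5 (56 min), Larkspur→Machine M3 (58 min), Ridgeline→Machine M1 (22 min), Ember→Machine M7 (39 min), Brightly→Machine M4 (68 min) — total 56+58+22+39+68 = 243 min.
Column-greedy (each machine in turn goes to its cheapest remaining job) gives 265 min, worse by 22.
Next-best assignment: Umbra→Machine M3, Larkspur→Machine M5, Ridgeline→Machine M1, Ember→Machine M7, Brightly→Machine M4 = 265 min.
Every other assignment is strictly worse.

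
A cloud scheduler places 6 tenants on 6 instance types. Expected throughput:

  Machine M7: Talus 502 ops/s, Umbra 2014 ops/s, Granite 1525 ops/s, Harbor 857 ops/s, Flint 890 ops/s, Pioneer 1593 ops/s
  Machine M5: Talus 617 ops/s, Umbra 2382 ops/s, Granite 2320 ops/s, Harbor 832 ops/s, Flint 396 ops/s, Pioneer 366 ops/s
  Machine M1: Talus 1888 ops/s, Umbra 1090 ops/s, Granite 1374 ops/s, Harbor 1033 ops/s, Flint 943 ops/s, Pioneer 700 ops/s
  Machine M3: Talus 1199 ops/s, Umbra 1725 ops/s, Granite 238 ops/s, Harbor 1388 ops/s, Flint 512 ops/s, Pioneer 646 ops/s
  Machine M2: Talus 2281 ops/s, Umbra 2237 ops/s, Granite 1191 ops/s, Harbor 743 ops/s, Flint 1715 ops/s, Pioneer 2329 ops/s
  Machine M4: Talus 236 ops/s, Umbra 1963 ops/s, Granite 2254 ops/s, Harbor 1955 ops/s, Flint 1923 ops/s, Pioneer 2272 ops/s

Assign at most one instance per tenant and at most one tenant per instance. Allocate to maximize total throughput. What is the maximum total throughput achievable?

Optimal: Talus→Machine M1 (1888 ops/s), Umbra→Machine M7 (2014 ops/s), Granite→Machine M5 (2320 ops/s), Harbor→Machine M3 (1388 ops/s), Flint→Machine M4 (1923 ops/s), Pioneer→Machine M2 (2329 ops/s) — total 1888+2014+2320+1388+1923+2329 = 11862 ops/s.
Swapping Flint↔Granite (Flint→Machine M5 396 ops/s, Granite→Machine M4 2254 ops/s) loses 1593.
No other one-to-one assignment exceeds 11862 ops/s.

Max total: 11862 ops/s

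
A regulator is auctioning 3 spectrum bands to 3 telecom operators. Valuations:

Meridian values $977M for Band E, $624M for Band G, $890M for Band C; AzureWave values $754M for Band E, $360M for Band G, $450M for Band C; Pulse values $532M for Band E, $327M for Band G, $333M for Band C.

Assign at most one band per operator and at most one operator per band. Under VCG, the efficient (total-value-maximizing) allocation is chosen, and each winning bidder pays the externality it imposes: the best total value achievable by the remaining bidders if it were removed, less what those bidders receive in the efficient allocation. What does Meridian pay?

Efficient allocation: Meridian→Band C ($890M), AzureWave→Band E ($754M), Pulse→Band G ($327M); total welfare W = $1971M.
Meridian receives Band C at value $890M, so the others get W − 890 = $1081M.
Without Meridian: best allocation of the remaining 2 bidders over all 3 bands is AzureWave→Band E ($754M), Pulse→Band C ($333M), total $1087M.
VCG payment = (others' best without Meridian) − (others' welfare with Meridian) = 1087 − 1081 = $6M.

Meridian pays $6M.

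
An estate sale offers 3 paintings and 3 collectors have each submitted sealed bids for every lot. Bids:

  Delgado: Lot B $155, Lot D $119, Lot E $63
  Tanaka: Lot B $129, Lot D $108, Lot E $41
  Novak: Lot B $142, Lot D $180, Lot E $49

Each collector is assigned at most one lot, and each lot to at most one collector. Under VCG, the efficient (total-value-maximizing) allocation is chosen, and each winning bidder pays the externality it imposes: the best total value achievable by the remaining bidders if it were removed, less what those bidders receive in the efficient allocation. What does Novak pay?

Novak pays $67.

Efficient allocation: Delgado→Lot B ($155), Tanaka→Lot E ($41), Novak→Lot D ($180); total welfare W = $376.
Novak receives Lot D at value $180, so the others get W − 180 = $196.
Without Novak: best allocation of the remaining 2 bidders over all 3 lots is Delgado→Lot B ($155), Tanaka→Lot D ($108), total $263.
VCG payment = (others' best without Novak) − (others' welfare with Novak) = 263 − 196 = $67.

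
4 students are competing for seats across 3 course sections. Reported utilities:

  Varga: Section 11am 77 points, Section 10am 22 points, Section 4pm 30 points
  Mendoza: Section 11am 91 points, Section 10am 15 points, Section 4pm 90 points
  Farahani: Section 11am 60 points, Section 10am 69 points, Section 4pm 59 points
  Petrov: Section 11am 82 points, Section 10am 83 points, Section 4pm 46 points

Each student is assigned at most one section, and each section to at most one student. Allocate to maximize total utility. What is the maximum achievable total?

Maximum total: 250 points

Optimal: Varga→Section 11am (77 points), Petrov→Section 10am (83 points), Mendoza→Section 4pm (90 points) — total 77+83+90 = 250 points.
Max-entry greedy (repeatedly take the single best remaining cell) gives 233 points, worse by 17.
Next-best assignment: Petrov→Section 11am, Farahani→Section 10am, Mendoza→Section 4pm = 241 points.
Checked against all permutations: 250 points is optimal.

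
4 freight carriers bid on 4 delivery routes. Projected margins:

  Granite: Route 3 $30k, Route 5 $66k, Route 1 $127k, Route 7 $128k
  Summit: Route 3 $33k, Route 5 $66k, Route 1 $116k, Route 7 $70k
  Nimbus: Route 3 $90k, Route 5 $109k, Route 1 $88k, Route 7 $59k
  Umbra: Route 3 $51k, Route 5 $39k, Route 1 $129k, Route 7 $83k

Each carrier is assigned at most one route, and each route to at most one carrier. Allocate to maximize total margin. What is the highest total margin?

Maximum total: $413k

Optimal: Granite→Route 7 ($128k), Summit→Route 5 ($66k), Nimbus→Route 3 ($90k), Umbra→Route 1 ($129k) — total 128+66+90+129 = $413k.
Max-entry greedy (repeatedly take the single best remaining cell) gives $399k, worse by 14.
Next-best assignment: Granite→Route 7, Summit→Route 1, Nimbus→Route 5, Umbra→Route 3 = $404k.
Swapping Nimbus↔Summit (Nimbus→Route 5 $109k, Summit→Route 3 $33k) loses 14.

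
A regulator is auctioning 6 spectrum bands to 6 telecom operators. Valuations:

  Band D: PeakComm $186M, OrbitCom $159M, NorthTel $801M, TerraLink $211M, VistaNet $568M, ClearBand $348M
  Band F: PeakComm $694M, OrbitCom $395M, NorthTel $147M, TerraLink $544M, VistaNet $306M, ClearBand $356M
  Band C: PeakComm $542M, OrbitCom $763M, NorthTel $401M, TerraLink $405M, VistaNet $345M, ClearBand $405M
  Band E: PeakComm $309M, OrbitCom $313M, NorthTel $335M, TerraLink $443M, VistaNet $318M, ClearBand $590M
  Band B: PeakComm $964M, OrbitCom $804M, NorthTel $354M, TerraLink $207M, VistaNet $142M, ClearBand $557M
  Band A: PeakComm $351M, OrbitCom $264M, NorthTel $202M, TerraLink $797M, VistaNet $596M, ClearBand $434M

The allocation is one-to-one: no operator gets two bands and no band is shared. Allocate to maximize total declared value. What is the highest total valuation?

Max total: $4258M

Optimal: PeakComm→Band B ($964M), OrbitCom→Band C ($763M), NorthTel→Band D ($801M), TerraLink→Band F ($544M), VistaNet→Band A ($596M), ClearBand→Band E ($590M) — total 964+763+801+544+596+590 = $4258M.
Next-best assignment: PeakComm→Band B, OrbitCom→Band C, NorthTel→Band D, TerraLink→Band A, VistaNet→Band F, ClearBand→Band E = $4221M.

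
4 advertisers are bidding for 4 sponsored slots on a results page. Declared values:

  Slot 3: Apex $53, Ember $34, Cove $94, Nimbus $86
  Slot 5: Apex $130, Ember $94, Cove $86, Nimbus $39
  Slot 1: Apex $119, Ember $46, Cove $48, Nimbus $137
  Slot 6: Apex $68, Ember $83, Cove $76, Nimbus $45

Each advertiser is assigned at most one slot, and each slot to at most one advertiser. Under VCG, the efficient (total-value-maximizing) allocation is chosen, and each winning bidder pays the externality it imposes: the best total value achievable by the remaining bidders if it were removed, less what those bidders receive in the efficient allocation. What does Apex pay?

Efficient allocation: Apex→Slot 5 ($130), Ember→Slot 6 ($83), Cove→Slot 3 ($94), Nimbus→Slot 1 ($137); total welfare W = $444.
Apex receives Slot 5 at value $130, so the others get W − 130 = $314.
Without Apex: best allocation of the remaining 3 bidders over all 4 slots is Ember→Slot 5 ($94), Cove→Slot 3 ($94), Nimbus→Slot 1 ($137), total $325.
VCG payment = (others' best without Apex) − (others' welfare with Apex) = 325 − 314 = $11.

Apex pays $11.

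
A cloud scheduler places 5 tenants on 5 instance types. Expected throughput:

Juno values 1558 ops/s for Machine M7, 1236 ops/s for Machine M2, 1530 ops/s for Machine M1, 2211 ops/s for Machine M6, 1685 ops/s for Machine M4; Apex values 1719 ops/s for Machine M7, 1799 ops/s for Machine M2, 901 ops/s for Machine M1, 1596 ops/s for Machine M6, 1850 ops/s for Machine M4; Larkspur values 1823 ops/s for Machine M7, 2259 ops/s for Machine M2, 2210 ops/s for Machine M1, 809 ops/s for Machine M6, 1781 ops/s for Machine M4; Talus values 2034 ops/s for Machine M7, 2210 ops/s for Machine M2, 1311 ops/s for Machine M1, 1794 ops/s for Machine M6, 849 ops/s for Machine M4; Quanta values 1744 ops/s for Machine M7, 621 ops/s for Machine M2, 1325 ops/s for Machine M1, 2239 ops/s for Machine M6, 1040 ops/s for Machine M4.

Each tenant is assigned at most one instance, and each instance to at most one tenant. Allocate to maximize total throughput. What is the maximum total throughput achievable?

Max total: 10225 ops/s

Optimal: Juno→Machine M6 (2211 ops/s), Apex→Machine M4 (1850 ops/s), Larkspur→Machine M1 (2210 ops/s), Talus→Machine M2 (2210 ops/s), Quanta→Machine M7 (1744 ops/s) — total 2211+1850+2210+2210+1744 = 10225 ops/s.
Row-greedy (each tenant in turn takes its best remaining instance) gives 9679 ops/s, worse by 546.
Next-best assignment: Juno→Machine M7, Apex→Machine M4, Larkspur→Machine M1, Talus→Machine M2, Quanta→Machine M6 = 10067 ops/s.
Every other assignment is strictly worse.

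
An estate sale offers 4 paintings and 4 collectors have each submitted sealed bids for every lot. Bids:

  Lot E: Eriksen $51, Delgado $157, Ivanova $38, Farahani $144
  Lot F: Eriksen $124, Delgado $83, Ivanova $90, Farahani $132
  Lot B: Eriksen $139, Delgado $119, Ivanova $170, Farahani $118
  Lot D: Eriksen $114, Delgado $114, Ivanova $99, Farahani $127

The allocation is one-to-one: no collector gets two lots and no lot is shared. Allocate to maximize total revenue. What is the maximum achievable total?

Max total: $578

Optimal: Eriksen→Lot F ($124), Delgado→Lot E ($157), Ivanova→Lot B ($170), Farahani→Lot D ($127) — total 124+157+170+127 = $578.
Column-greedy (each lot in turn goes to its best remaining collector) gives $573, worse by 5.
Next-best assignment: Eriksen→Lot D, Delgado→Lot E, Ivanova→Lot B, Farahani→Lot F = $573.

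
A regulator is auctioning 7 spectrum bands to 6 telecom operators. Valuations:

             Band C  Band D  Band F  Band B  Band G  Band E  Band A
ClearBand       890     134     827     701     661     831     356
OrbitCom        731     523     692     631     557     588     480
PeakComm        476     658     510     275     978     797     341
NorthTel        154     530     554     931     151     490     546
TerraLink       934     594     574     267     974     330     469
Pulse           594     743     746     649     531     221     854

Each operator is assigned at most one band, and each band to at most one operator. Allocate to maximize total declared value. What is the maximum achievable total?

Maximum total: $5220M

This is the linear assignment problem.
Optimal: ClearBand→Band E ($831M), OrbitCom→Band F ($692M), PeakComm→Band G ($978M), NorthTel→Band B ($931M), TerraLink→Band C ($934M), Pulse→Band A ($854M) — total 831+692+978+931+934+854 = $5220M.
Row-greedy (each operator in turn takes its best remaining band) gives $4939M, worse by 281.
Next-best assignment: ClearBand→Band C, OrbitCom→Band F, PeakComm→Band E, NorthTel→Band B, TerraLink→Band G, Pulse→Band A = $5138M.
No other one-to-one assignment exceeds $5220M.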